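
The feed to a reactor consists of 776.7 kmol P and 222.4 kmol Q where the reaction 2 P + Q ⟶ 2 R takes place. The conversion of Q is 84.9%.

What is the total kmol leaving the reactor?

Q reacted = 0.849 × 222.4 = 188.8 kmol; ν_Q = −1, so ξ = 188.8/1 = 188.8 kmol.
Outlet amounts (n = n₀ + ν ξ):
  P: 776.7 − 2(188.8) = 399.1
  Q: 222.4 − 1(188.8) = 33.58
  R: 0 + 2(188.8) = 377.6
Total out = 399.1 + 33.58 + 377.6 = 810.3 kmol.

810 kmol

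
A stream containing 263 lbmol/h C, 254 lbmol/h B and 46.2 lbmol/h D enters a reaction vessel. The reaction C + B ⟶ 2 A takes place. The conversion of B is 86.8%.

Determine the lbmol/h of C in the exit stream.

B reacted = 0.868 × 254 = 220.5 lbmol/h; ν_B = −1, so ξ = 220.5/1 = 220.5 lbmol/h.
Outlet amounts (n = n₀ + ν ξ):
  C: 263 − 1(220.5) = 42.53
  B: 254 − 1(220.5) = 33.53
  A: 0 + 2(220.5) = 440.9
  D: 46.2 (inert)

42.5 lbmol/h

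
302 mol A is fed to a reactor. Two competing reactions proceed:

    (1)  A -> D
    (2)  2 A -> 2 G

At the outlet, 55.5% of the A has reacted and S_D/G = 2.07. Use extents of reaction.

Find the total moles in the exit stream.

302 mol

Conversion of A: A consumed = 0.555 × 302 = 167.6 mol = 1ξ₁ + 2ξ₂.
Selectivity: 1ξ₁ / (2ξ₂) = 2.07 → ξ₁ = 4.14 ξ₂.
Substitute: (1·4.14 + 2) ξ₂ = 167.6 → ξ₂ = 27.3 mol, ξ₁ = 113 mol.
Outlet amounts (n = n₀ + Σ ν·ξ):
  A: 302 − 1(113) − 2(27.3) = 134.4
  D: 0 + 1(113) = 113
  G: 0 + 2(27.3) = 54.6
Total out = 134.4 + 113 + 54.6 = 302 mol.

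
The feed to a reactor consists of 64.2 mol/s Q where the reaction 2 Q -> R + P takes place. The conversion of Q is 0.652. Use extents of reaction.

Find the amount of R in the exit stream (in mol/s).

20.9 mol/s

Q reacted = 0.652 × 64.2 = 41.86 mol/s; ν_Q = −2, so ξ = 41.86/2 = 20.93 mol/s.
Outlet amounts (n = n₀ + ν ξ):
  Q: 64.2 − 2(20.93) = 22.34
  R: 0 + 1(20.93) = 20.93
  P: 0 + 1(20.93) = 20.93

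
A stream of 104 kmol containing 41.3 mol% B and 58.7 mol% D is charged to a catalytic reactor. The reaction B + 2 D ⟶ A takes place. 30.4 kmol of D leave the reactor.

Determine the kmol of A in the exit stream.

For D: n = n₀ − 2ξ → 30.4 = 61.05 − 2ξ, giving ξ = 15.32 kmol.
Outlet amounts (n = n₀ + ν ξ):
  B: 42.95 − 1(15.32) = 27.63
  D: 61.05 − 2(15.32) = 30.4
  A: 0 + 1(15.32) = 15.32

15.3 kmol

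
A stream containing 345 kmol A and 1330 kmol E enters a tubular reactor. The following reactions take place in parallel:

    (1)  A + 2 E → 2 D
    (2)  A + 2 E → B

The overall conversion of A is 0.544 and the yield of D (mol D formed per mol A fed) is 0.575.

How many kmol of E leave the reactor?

955 kmol

Yield of D: 2ξ₁ / 345 = 0.575 → ξ₁ = 99.19 kmol.
Conversion of A: 1ξ₁ + 1ξ₂ = 0.544 × 345 = 187.7 → ξ₂ = 88.49 kmol.
Outlet amounts (n = n₀ + Σ ν·ξ):
  A: 345 − 1(99.19) − 1(88.49) = 157.3
  E: 1330 − 2(99.19) − 2(88.49) = 954.6
  D: 0 + 2(99.19) = 198.4
  B: 0 + 1(88.49) = 88.49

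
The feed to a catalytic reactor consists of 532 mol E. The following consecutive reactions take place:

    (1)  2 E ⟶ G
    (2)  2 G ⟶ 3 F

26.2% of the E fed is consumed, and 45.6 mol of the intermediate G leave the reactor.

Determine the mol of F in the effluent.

Conversion of E: E consumed = 2ξ₁ = 0.262 × 532 → ξ₁ = 69.69 mol.
G balance: n_G = 0 + 1ξ₁ − 2ξ₂ = 45.6 → ξ₂ = (1·69.69 − 45.6)/2 = 12.05 mol.
Outlet amounts (n = n₀ + Σ ν·ξ):
  E: 532 − 2(69.69) = 392.6
  G: 0 + 1(69.69) − 2(12.05) = 45.6
  F: 0 + 3(12.05) = 36.14

36.1 mol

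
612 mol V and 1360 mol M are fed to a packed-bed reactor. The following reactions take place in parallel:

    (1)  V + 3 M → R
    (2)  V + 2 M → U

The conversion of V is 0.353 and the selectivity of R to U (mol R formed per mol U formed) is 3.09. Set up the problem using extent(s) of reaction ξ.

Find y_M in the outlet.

0.555

Conversion of V: V consumed = 0.353 × 612 = 216 mol = 1ξ₁ + 1ξ₂.
Selectivity: 1ξ₁ / (1ξ₂) = 3.09 → ξ₁ = 3.09 ξ₂.
Substitute: (1·3.09 + 1) ξ₂ = 216 → ξ₂ = 52.82 mol, ξ₁ = 163.2 mol.
Outlet amounts (n = n₀ + Σ ν·ξ):
  V: 612 − 1(163.2) − 1(52.82) = 396
  M: 1360 − 3(163.2) − 2(52.82) = 764.7
  R: 0 + 1(163.2) = 163.2
  U: 0 + 1(52.82) = 52.82
Total out = 1377 mol; y_M = 764.7 / 1377 = 0.5555.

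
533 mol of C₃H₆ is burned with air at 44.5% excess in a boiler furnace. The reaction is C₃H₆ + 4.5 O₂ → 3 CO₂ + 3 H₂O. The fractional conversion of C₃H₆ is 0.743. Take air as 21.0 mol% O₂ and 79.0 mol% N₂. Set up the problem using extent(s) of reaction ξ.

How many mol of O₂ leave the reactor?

1680 mol

Stoichiometric O₂ = 4.5 × 533 = 2398 mol; O₂ fed = 2398 × 1.445 = 3466 mol.
N₂ fed = 3466 × 79/21 = 13040 mol.
Fuel reacted = 0.743 × 533 → ξ = 396 mol.
Outlet (n = n₀ + ν ξ):
  C₃H₆: 533 − 1(396) = 137
  O₂: 3466 − 4.5(396) = 1684
  N₂: 13040 (inert)
  CO₂: 0 + 3(396) = 1188
  H₂O: 0 + 3(396) = 1188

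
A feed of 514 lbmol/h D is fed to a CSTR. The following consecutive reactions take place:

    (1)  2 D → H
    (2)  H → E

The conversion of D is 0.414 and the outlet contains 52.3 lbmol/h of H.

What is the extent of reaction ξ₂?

ξ₂ = 54.1 lbmol/h

Conversion of D: D consumed = 2ξ₁ = 0.414 × 514 → ξ₁ = 106.4 lbmol/h.
H balance: n_H = 0 + 1ξ₁ − 1ξ₂ = 52.3 → ξ₂ = (1·106.4 − 52.3)/1 = 54.1 lbmol/h.
Outlet amounts (n = n₀ + Σ ν·ξ):
  D: 514 − 2(106.4) = 301.2
  H: 0 + 1(106.4) − 1(54.1) = 52.3
  E: 0 + 1(54.1) = 54.1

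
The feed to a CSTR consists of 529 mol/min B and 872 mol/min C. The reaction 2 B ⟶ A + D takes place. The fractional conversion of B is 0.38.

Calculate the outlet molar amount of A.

B reacted = 0.38 × 529 = 201 mol/min; ν_B = −2, so ξ = 201/2 = 100.5 mol/min.
Outlet amounts (n = n₀ + ν ξ):
  B: 529 − 2(100.5) = 328
  A: 0 + 1(100.5) = 100.5
  D: 0 + 1(100.5) = 100.5
  C: 872 (inert)

101 mol/min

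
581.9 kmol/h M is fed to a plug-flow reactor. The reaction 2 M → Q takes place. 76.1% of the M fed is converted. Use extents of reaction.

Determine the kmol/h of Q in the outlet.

M reacted = 0.761 × 581.9 = 442.8 kmol/h; ν_M = −2, so ξ = 442.8/2 = 221.4 kmol/h.
Outlet amounts (n = n₀ + ν ξ):
  M: 581.9 − 2(221.4) = 139.1
  Q: 0 + 1(221.4) = 221.4

221 kmol/h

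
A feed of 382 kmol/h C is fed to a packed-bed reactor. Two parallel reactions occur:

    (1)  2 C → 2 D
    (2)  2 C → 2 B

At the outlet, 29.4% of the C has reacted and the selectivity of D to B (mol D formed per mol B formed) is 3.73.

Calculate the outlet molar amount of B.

Conversion of C: C consumed = 0.294 × 382 = 112.3 kmol/h = 2ξ₁ + 2ξ₂.
Selectivity: 2ξ₁ / (2ξ₂) = 3.73 → ξ₁ = 3.73 ξ₂.
Substitute: (2·3.73 + 2) ξ₂ = 112.3 → ξ₂ = 11.87 kmol/h, ξ₁ = 44.28 kmol/h.
Outlet amounts (n = n₀ + Σ ν·ξ):
  C: 382 − 2(44.28) − 2(11.87) = 269.7
  D: 0 + 2(44.28) = 88.56
  B: 0 + 2(11.87) = 23.74

23.7 kmol/h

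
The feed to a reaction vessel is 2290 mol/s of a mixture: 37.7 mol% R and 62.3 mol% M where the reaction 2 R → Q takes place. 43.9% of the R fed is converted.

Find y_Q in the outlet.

0.0902

R reacted = 0.439 × 863.3 = 379 mol/s; ν_R = −2, so ξ = 379/2 = 189.5 mol/s.
Outlet amounts (n = n₀ + ν ξ):
  R: 863.3 − 2(189.5) = 484.3
  Q: 0 + 1(189.5) = 189.5
  M: 1427 (inert)
Total out = 2100 mol/s; y_Q = 189.5 / 2100 = 0.09022.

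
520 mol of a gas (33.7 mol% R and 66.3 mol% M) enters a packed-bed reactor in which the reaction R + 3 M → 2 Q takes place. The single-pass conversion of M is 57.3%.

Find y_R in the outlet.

0.282

M reacted = 0.573 × 344.8 = 197.5 mol; ν_M = −3, so ξ = 197.5/3 = 65.85 mol.
Outlet amounts (n = n₀ + ν ξ):
  R: 175.2 − 1(65.85) = 109.4
  M: 344.8 − 3(65.85) = 147.2
  Q: 0 + 2(65.85) = 131.7
Total out = 388.3 mol; y_R = 109.4 / 388.3 = 0.2817.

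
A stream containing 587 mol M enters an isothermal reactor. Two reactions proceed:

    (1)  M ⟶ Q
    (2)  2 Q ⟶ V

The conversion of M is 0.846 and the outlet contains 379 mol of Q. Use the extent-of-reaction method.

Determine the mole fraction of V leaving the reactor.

Conversion of M: M consumed = 1ξ₁ = 0.846 × 587 → ξ₁ = 496.6 mol.
Q balance: n_Q = 0 + 1ξ₁ − 2ξ₂ = 379 → ξ₂ = (1·496.6 − 379)/2 = 58.8 mol.
Outlet amounts (n = n₀ + Σ ν·ξ):
  M: 587 − 1(496.6) = 90.4
  Q: 0 + 1(496.6) − 2(58.8) = 379
  V: 0 + 1(58.8) = 58.8
Total out = 528.2 mol; y_V = 58.8 / 528.2 = 0.1113.

0.111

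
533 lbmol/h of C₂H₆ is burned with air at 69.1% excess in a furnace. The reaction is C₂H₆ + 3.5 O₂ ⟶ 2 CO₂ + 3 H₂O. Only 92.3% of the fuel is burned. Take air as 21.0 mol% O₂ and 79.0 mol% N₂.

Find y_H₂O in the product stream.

0.0934

Stoichiometric O₂ = 3.5 × 533 = 1866 lbmol/h; O₂ fed = 1866 × 1.691 = 3155 lbmol/h.
N₂ fed = 3155 × 79/21 = 11870 lbmol/h.
Fuel reacted = 0.923 × 533 → ξ = 492 lbmol/h.
Outlet (n = n₀ + ν ξ):
  C₂H₆: 533 − 1(492) = 41.04
  O₂: 3155 − 3.5(492) = 1433
  N₂: 11870 (inert)
  CO₂: 0 + 2(492) = 983.9
  H₂O: 0 + 3(492) = 1476
Total out = 15800 lbmol/h; y_H₂O = 1476 / 15800 = 0.09341.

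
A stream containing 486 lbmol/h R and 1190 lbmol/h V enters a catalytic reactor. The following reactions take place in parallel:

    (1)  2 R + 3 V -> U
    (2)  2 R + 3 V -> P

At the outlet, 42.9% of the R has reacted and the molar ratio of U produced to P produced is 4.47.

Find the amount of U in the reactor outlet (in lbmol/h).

Conversion of R: R consumed = 0.429 × 486 = 208.5 lbmol/h = 2ξ₁ + 2ξ₂.
Selectivity: 1ξ₁ / (1ξ₂) = 4.47 → ξ₁ = 4.47 ξ₂.
Substitute: (2·4.47 + 2) ξ₂ = 208.5 → ξ₂ = 19.06 lbmol/h, ξ₁ = 85.19 lbmol/h.
Outlet amounts (n = n₀ + Σ ν·ξ):
  R: 486 − 2(85.19) − 2(19.06) = 277.5
  V: 1190 − 3(85.19) − 3(19.06) = 877.3
  U: 0 + 1(85.19) = 85.19
  P: 0 + 1(19.06) = 19.06

85.2 lbmol/h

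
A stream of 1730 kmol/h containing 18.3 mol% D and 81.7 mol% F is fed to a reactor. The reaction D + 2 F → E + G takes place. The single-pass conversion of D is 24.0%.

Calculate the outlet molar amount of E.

76 kmol/h

D reacted = 0.24 × 316.6 = 75.98 kmol/h; ν_D = −1, so ξ = 75.98/1 = 75.98 kmol/h.
Outlet amounts (n = n₀ + ν ξ):
  D: 316.6 − 1(75.98) = 240.6
  F: 1413 − 2(75.98) = 1261
  E: 0 + 1(75.98) = 75.98
  G: 0 + 1(75.98) = 75.98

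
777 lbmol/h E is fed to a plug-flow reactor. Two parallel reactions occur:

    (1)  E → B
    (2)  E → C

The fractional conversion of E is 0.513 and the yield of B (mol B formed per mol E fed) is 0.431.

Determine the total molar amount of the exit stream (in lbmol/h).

Yield of B: 1ξ₁ / 777 = 0.431 → ξ₁ = 334.9 lbmol/h.
Conversion of E: 1ξ₁ + 1ξ₂ = 0.513 × 777 = 398.6 → ξ₂ = 63.71 lbmol/h.
Outlet amounts (n = n₀ + Σ ν·ξ):
  E: 777 − 1(334.9) − 1(63.71) = 378.4
  B: 0 + 1(334.9) = 334.9
  C: 0 + 1(63.71) = 63.71
Total out = 378.4 + 334.9 + 63.71 = 777 lbmol/h.

777 lbmol/h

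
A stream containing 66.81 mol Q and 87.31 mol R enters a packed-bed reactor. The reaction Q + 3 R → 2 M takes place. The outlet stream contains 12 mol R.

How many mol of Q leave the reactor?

For R: n = n₀ − 3ξ → 12 = 87.31 − 3ξ, giving ξ = 25.1 mol.
Outlet amounts (n = n₀ + ν ξ):
  Q: 66.81 − 1(25.1) = 41.71
  R: 87.31 − 3(25.1) = 12
  M: 0 + 2(25.1) = 50.21

41.7 mol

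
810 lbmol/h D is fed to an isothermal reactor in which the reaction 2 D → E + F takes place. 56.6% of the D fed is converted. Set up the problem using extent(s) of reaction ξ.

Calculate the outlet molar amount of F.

229 lbmol/h

D reacted = 0.566 × 810 = 458.5 lbmol/h; ν_D = −2, so ξ = 458.5/2 = 229.2 lbmol/h.
Outlet amounts (n = n₀ + ν ξ):
  D: 810 − 2(229.2) = 351.5
  E: 0 + 1(229.2) = 229.2
  F: 0 + 1(229.2) = 229.2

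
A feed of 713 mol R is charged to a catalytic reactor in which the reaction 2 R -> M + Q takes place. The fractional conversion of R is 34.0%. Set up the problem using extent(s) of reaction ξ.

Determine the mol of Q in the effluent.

R reacted = 0.34 × 713 = 242.4 mol; ν_R = −2, so ξ = 242.4/2 = 121.2 mol.
Outlet amounts (n = n₀ + ν ξ):
  R: 713 − 2(121.2) = 470.6
  M: 0 + 1(121.2) = 121.2
  Q: 0 + 1(121.2) = 121.2

121 mol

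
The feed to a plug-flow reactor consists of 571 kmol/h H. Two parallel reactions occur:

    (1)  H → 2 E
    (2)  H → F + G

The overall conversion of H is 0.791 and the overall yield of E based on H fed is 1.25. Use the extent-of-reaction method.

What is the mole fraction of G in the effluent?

Yield of E: 2ξ₁ / 571 = 1.25 → ξ₁ = 356.9 kmol/h.
Conversion of H: 1ξ₁ + 1ξ₂ = 0.791 × 571 = 451.7 → ξ₂ = 94.79 kmol/h.
Outlet amounts (n = n₀ + Σ ν·ξ):
  H: 571 − 1(356.9) − 1(94.79) = 119.3
  E: 0 + 2(356.9) = 713.8
  F: 0 + 1(94.79) = 94.79
  G: 0 + 1(94.79) = 94.79
Total out = 1023 kmol/h; y_G = 94.79 / 1023 = 0.09269.

0.0927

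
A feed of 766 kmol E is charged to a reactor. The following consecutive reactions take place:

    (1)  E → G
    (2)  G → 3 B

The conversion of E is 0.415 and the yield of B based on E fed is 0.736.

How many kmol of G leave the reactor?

Conversion of E: E consumed = 1ξ₁ = 0.415 × 766 → ξ₁ = 317.9 kmol.
Yield of B: 3ξ₂ / 766 = 0.736 → ξ₂ = 187.9 kmol.
Outlet amounts (n = n₀ + Σ ν·ξ):
  E: 766 − 1(317.9) = 448.1
  G: 0 + 1(317.9) − 1(187.9) = 130
  B: 0 + 3(187.9) = 563.8

130 kmol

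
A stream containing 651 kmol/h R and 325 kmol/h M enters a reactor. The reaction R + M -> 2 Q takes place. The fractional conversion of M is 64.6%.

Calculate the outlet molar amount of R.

M reacted = 0.646 × 325 = 210 kmol/h; ν_M = −1, so ξ = 210/1 = 210 kmol/h.
Outlet amounts (n = n₀ + ν ξ):
  R: 651 − 1(210) = 441
  M: 325 − 1(210) = 115
  Q: 0 + 2(210) = 419.9

441 kmol/h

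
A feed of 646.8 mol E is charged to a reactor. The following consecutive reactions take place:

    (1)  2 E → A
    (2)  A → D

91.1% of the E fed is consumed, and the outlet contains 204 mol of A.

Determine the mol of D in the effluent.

Conversion of E: E consumed = 2ξ₁ = 0.911 × 646.8 → ξ₁ = 294.6 mol.
A balance: n_A = 0 + 1ξ₁ − 1ξ₂ = 204 → ξ₂ = (1·294.6 − 204)/1 = 90.62 mol.
Outlet amounts (n = n₀ + Σ ν·ξ):
  E: 646.8 − 2(294.6) = 57.57
  A: 0 + 1(294.6) − 1(90.62) = 204
  D: 0 + 1(90.62) = 90.62

90.6 mol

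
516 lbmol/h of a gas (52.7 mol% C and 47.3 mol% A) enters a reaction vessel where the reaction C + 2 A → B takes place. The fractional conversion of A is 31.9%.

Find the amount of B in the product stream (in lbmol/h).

A reacted = 0.319 × 244.1 = 77.86 lbmol/h; ν_A = −2, so ξ = 77.86/2 = 38.93 lbmol/h.
Outlet amounts (n = n₀ + ν ξ):
  C: 271.9 − 1(38.93) = 233
  A: 244.1 − 2(38.93) = 166.2
  B: 0 + 1(38.93) = 38.93

38.9 lbmol/h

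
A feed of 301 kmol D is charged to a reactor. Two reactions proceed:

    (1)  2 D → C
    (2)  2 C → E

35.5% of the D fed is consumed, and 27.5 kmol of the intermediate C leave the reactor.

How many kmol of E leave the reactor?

13 kmol

Conversion of D: D consumed = 2ξ₁ = 0.355 × 301 → ξ₁ = 53.43 kmol.
C balance: n_C = 0 + 1ξ₁ − 2ξ₂ = 27.5 → ξ₂ = (1·53.43 − 27.5)/2 = 12.96 kmol.
Outlet amounts (n = n₀ + Σ ν·ξ):
  D: 301 − 2(53.43) = 194.1
  C: 0 + 1(53.43) − 2(12.96) = 27.5
  E: 0 + 1(12.96) = 12.96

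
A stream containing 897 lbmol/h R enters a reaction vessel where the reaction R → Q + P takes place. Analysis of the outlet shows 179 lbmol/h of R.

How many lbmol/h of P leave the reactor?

718 lbmol/h

For R: n = n₀ − 1ξ → 179 = 897 − 1ξ, giving ξ = 718 lbmol/h.
Outlet amounts (n = n₀ + ν ξ):
  R: 897 − 1(718) = 179
  Q: 0 + 1(718) = 718
  P: 0 + 1(718) = 718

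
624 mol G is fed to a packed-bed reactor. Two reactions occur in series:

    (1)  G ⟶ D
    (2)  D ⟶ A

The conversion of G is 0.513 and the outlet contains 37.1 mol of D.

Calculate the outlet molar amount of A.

283 mol

Conversion of G: G consumed = 1ξ₁ = 0.513 × 624 → ξ₁ = 320.1 mol.
D balance: n_D = 0 + 1ξ₁ − 1ξ₂ = 37.1 → ξ₂ = (1·320.1 − 37.1)/1 = 283 mol.
Outlet amounts (n = n₀ + Σ ν·ξ):
  G: 624 − 1(320.1) = 303.9
  D: 0 + 1(320.1) − 1(283) = 37.1
  A: 0 + 1(283) = 283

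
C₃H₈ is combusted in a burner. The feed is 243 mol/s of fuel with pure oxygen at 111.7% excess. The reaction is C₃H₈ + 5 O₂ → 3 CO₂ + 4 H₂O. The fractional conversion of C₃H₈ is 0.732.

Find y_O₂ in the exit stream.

0.562

Stoichiometric O₂ = 5 × 243 = 1215 mol/s; O₂ fed = 1215 × 2.117 = 2572 mol/s.
Fuel reacted = 0.732 × 243 → ξ = 177.9 mol/s.
Outlet (n = n₀ + ν ξ):
  C₃H₈: 243 − 1(177.9) = 65.12
  O₂: 2572 − 5(177.9) = 1683
  CO₂: 0 + 3(177.9) = 533.6
  H₂O: 0 + 4(177.9) = 711.5
Total out = 2993 mol/s; y_O₂ = 1683 / 2993 = 0.5622.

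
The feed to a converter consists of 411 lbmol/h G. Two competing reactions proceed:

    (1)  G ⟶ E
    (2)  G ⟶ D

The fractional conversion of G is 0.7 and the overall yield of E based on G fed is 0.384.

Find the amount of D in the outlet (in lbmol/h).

130 lbmol/h

Yield of E: 1ξ₁ / 411 = 0.384 → ξ₁ = 157.8 lbmol/h.
Conversion of G: 1ξ₁ + 1ξ₂ = 0.7 × 411 = 287.7 → ξ₂ = 129.9 lbmol/h.
Outlet amounts (n = n₀ + Σ ν·ξ):
  G: 411 − 1(157.8) − 1(129.9) = 123.3
  E: 0 + 1(157.8) = 157.8
  D: 0 + 1(129.9) = 129.9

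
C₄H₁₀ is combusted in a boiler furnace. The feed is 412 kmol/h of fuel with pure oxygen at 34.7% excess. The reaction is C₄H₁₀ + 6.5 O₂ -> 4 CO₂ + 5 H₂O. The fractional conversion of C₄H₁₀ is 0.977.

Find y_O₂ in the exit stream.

Stoichiometric O₂ = 6.5 × 412 = 2678 kmol/h; O₂ fed = 2678 × 1.347 = 3607 kmol/h.
Fuel reacted = 0.977 × 412 → ξ = 402.5 kmol/h.
Outlet (n = n₀ + ν ξ):
  C₄H₁₀: 412 − 1(402.5) = 9.476
  O₂: 3607 − 6.5(402.5) = 990.9
  CO₂: 0 + 4(402.5) = 1610
  H₂O: 0 + 5(402.5) = 2013
Total out = 4623 kmol/h; y_O₂ = 990.9 / 4623 = 0.2143.

0.214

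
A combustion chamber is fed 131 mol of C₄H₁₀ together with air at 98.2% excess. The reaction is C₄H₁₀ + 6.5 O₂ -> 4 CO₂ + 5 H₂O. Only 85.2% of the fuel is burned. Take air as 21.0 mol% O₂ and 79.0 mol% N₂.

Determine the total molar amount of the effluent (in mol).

Stoichiometric O₂ = 6.5 × 131 = 851.5 mol; O₂ fed = 851.5 × 1.982 = 1688 mol.
N₂ fed = 1688 × 79/21 = 6349 mol.
Fuel reacted = 0.852 × 131 → ξ = 111.6 mol.
Outlet (n = n₀ + ν ξ):
  C₄H₁₀: 131 − 1(111.6) = 19.39
  O₂: 1688 − 6.5(111.6) = 962.2
  N₂: 6349 (inert)
  CO₂: 0 + 4(111.6) = 446.4
  H₂O: 0 + 5(111.6) = 558.1
Total out = 19.39 + 962.2 + 6349 + 446.4 + 558.1 = 8335 mol.

8330 mol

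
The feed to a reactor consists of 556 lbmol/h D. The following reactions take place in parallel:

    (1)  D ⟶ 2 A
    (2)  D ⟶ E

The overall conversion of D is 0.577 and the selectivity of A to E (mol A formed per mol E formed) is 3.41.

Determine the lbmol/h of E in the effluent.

119 lbmol/h

Conversion of D: D consumed = 0.577 × 556 = 320.8 lbmol/h = 1ξ₁ + 1ξ₂.
Selectivity: 2ξ₁ / (1ξ₂) = 3.41 → ξ₁ = 1.705 ξ₂.
Substitute: (1·1.705 + 1) ξ₂ = 320.8 → ξ₂ = 118.6 lbmol/h, ξ₁ = 202.2 lbmol/h.
Outlet amounts (n = n₀ + Σ ν·ξ):
  D: 556 − 1(202.2) − 1(118.6) = 235.2
  A: 0 + 2(202.2) = 404.4
  E: 0 + 1(118.6) = 118.6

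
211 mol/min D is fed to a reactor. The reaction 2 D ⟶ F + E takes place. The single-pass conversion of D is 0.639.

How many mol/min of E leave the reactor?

D reacted = 0.639 × 211 = 134.8 mol/min; ν_D = −2, so ξ = 134.8/2 = 67.41 mol/min.
Outlet amounts (n = n₀ + ν ξ):
  D: 211 − 2(67.41) = 76.17
  F: 0 + 1(67.41) = 67.41
  E: 0 + 1(67.41) = 67.41

67.4 mol/min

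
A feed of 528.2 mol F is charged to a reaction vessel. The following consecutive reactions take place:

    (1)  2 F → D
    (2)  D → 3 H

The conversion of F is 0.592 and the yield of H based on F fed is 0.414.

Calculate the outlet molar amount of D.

83.5 mol

Conversion of F: F consumed = 2ξ₁ = 0.592 × 528.2 → ξ₁ = 156.3 mol.
Yield of H: 3ξ₂ / 528.2 = 0.414 → ξ₂ = 72.89 mol.
Outlet amounts (n = n₀ + Σ ν·ξ):
  F: 528.2 − 2(156.3) = 215.5
  D: 0 + 1(156.3) − 1(72.89) = 83.46
  H: 0 + 3(72.89) = 218.7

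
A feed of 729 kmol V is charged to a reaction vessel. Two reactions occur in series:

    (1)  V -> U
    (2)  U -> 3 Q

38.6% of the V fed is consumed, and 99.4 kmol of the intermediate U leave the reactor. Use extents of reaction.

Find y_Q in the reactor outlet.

0.5

Conversion of V: V consumed = 1ξ₁ = 0.386 × 729 → ξ₁ = 281.4 kmol.
U balance: n_U = 0 + 1ξ₁ − 1ξ₂ = 99.4 → ξ₂ = (1·281.4 − 99.4)/1 = 182 kmol.
Outlet amounts (n = n₀ + Σ ν·ξ):
  V: 729 − 1(281.4) = 447.6
  U: 0 + 1(281.4) − 1(182) = 99.4
  Q: 0 + 3(182) = 546
Total out = 1093 kmol; y_Q = 546 / 1093 = 0.4995.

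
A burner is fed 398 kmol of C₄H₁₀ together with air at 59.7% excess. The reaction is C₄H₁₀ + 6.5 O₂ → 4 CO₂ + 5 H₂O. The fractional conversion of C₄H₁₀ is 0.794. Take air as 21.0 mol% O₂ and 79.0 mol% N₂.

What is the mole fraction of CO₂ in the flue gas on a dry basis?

Stoichiometric O₂ = 6.5 × 398 = 2587 kmol; O₂ fed = 2587 × 1.597 = 4131 kmol.
N₂ fed = 4131 × 79/21 = 15540 kmol.
Fuel reacted = 0.794 × 398 → ξ = 316 kmol.
Outlet (n = n₀ + ν ξ):
  C₄H₁₀: 398 − 1(316) = 81.99
  O₂: 4131 − 6.5(316) = 2077
  N₂: 15540 (inert)
  CO₂: 0 + 4(316) = 1264
  H₂O: 0 + 5(316) = 1580
Dry total = 18970 kmol; y_CO₂ (dry) = 1264 / 18970 = 0.06665.

0.0666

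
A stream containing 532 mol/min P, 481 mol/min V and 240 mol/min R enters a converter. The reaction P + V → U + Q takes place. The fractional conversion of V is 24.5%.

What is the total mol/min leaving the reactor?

V reacted = 0.245 × 481 = 117.8 mol/min; ν_V = −1, so ξ = 117.8/1 = 117.8 mol/min.
Outlet amounts (n = n₀ + ν ξ):
  P: 532 − 1(117.8) = 414.2
  V: 481 − 1(117.8) = 363.2
  U: 0 + 1(117.8) = 117.8
  Q: 0 + 1(117.8) = 117.8
  R: 240 (inert)
Total out = 414.2 + 363.2 + 117.8 + 117.8 + 240 = 1253 mol/min.

1250 mol/min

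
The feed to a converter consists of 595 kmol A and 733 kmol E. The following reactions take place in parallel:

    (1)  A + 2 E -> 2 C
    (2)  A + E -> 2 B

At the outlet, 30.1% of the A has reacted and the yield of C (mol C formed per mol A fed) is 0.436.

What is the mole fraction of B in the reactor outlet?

Yield of C: 2ξ₁ / 595 = 0.436 → ξ₁ = 129.7 kmol.
Conversion of A: 1ξ₁ + 1ξ₂ = 0.301 × 595 = 179.1 → ξ₂ = 49.38 kmol.
Outlet amounts (n = n₀ + Σ ν·ξ):
  A: 595 − 1(129.7) − 1(49.38) = 415.9
  E: 733 − 2(129.7) − 1(49.38) = 424.2
  C: 0 + 2(129.7) = 259.4
  B: 0 + 2(49.38) = 98.77
Total out = 1198 kmol; y_B = 98.77 / 1198 = 0.08243.

0.0824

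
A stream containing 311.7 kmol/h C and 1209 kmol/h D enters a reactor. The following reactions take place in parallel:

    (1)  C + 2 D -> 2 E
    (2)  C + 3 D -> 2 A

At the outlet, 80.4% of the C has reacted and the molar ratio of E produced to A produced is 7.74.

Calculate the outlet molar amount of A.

Conversion of C: C consumed = 0.804 × 311.7 = 250.6 kmol/h = 1ξ₁ + 1ξ₂.
Selectivity: 2ξ₁ / (2ξ₂) = 7.74 → ξ₁ = 7.74 ξ₂.
Substitute: (1·7.74 + 1) ξ₂ = 250.6 → ξ₂ = 28.67 kmol/h, ξ₁ = 221.9 kmol/h.
Outlet amounts (n = n₀ + Σ ν·ξ):
  C: 311.7 − 1(221.9) − 1(28.67) = 61.09
  D: 1209 − 2(221.9) − 3(28.67) = 679.1
  E: 0 + 2(221.9) = 443.9
  A: 0 + 2(28.67) = 57.35

57.3 kmol/h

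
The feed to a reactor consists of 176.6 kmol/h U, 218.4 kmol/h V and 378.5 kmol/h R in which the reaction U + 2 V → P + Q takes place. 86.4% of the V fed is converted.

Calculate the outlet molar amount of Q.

V reacted = 0.864 × 218.4 = 188.7 kmol/h; ν_V = −2, so ξ = 188.7/2 = 94.35 kmol/h.
Outlet amounts (n = n₀ + ν ξ):
  U: 176.6 − 1(94.35) = 82.25
  V: 218.4 − 2(94.35) = 29.7
  P: 0 + 1(94.35) = 94.35
  Q: 0 + 1(94.35) = 94.35
  R: 378.5 (inert)

94.3 kmol/h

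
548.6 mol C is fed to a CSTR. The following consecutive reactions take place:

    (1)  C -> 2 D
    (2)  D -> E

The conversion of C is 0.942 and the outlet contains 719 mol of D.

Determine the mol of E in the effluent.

Conversion of C: C consumed = 1ξ₁ = 0.942 × 548.6 → ξ₁ = 516.8 mol.
D balance: n_D = 0 + 2ξ₁ − 1ξ₂ = 719 → ξ₂ = (2·516.8 − 719)/1 = 314.6 mol.
Outlet amounts (n = n₀ + Σ ν·ξ):
  C: 548.6 − 1(516.8) = 31.82
  D: 0 + 2(516.8) − 1(314.6) = 719
  E: 0 + 1(314.6) = 314.6

315 mol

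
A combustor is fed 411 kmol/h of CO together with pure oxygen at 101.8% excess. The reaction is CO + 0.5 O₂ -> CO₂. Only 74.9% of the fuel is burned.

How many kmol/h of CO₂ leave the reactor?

Stoichiometric O₂ = 0.5 × 411 = 205.5 kmol/h; O₂ fed = 205.5 × 2.018 = 414.7 kmol/h.
Fuel reacted = 0.749 × 411 → ξ = 307.8 kmol/h.
Outlet (n = n₀ + ν ξ):
  CO: 411 − 1(307.8) = 103.2
  O₂: 414.7 − 0.5(307.8) = 260.8
  CO₂: 0 + 1(307.8) = 307.8

308 kmol/h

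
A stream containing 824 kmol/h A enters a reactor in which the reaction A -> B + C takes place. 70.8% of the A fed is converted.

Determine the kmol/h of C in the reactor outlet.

583 kmol/h

A reacted = 0.708 × 824 = 583.4 kmol/h; ν_A = −1, so ξ = 583.4/1 = 583.4 kmol/h.
Outlet amounts (n = n₀ + ν ξ):
  A: 824 − 1(583.4) = 240.6
  B: 0 + 1(583.4) = 583.4
  C: 0 + 1(583.4) = 583.4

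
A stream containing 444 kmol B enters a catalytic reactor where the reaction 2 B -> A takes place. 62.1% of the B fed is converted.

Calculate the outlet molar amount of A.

138 kmol

B reacted = 0.621 × 444 = 275.7 kmol; ν_B = −2, so ξ = 275.7/2 = 137.9 kmol.
Outlet amounts (n = n₀ + ν ξ):
  B: 444 − 2(137.9) = 168.3
  A: 0 + 1(137.9) = 137.9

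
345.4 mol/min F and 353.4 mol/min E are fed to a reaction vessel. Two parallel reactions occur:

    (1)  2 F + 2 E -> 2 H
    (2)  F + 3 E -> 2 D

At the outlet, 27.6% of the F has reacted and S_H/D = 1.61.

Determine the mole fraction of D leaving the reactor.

Conversion of F: F consumed = 0.276 × 345.4 = 95.33 mol/min = 2ξ₁ + 1ξ₂.
Selectivity: 2ξ₁ / (2ξ₂) = 1.61 → ξ₁ = 1.61 ξ₂.
Substitute: (2·1.61 + 1) ξ₂ = 95.33 → ξ₂ = 22.59 mol/min, ξ₁ = 36.37 mol/min.
Outlet amounts (n = n₀ + Σ ν·ξ):
  F: 345.4 − 2(36.37) − 1(22.59) = 250.1
  E: 353.4 − 2(36.37) − 3(22.59) = 212.9
  H: 0 + 2(36.37) = 72.74
  D: 0 + 2(22.59) = 45.18
Total out = 580.9 mol/min; y_D = 45.18 / 580.9 = 0.07778.

0.0778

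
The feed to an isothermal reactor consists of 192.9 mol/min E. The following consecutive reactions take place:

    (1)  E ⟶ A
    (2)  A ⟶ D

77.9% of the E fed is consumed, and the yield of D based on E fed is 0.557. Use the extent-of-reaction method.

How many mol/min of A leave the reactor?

42.8 mol/min

Conversion of E: E consumed = 1ξ₁ = 0.779 × 192.9 → ξ₁ = 150.3 mol/min.
Yield of D: 1ξ₂ / 192.9 = 0.557 → ξ₂ = 107.4 mol/min.
Outlet amounts (n = n₀ + Σ ν·ξ):
  E: 192.9 − 1(150.3) = 42.63
  A: 0 + 1(150.3) − 1(107.4) = 42.82
  D: 0 + 1(107.4) = 107.4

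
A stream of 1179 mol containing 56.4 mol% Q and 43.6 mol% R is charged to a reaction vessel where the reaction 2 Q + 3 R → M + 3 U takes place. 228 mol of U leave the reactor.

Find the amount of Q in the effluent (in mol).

For U: n = n₀ + 3ξ → 228 = 0 + 3ξ, giving ξ = 76 mol.
Outlet amounts (n = n₀ + ν ξ):
  Q: 665 − 2(76) = 513
  R: 514 − 3(76) = 286
  M: 0 + 1(76) = 76
  U: 0 + 3(76) = 228

513 mol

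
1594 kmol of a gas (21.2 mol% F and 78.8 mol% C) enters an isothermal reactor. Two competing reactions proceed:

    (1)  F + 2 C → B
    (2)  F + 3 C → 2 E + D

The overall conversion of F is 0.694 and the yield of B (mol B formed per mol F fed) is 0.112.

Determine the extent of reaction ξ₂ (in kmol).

ξ₂ = 197 kmol

Yield of B: 1ξ₁ / 337.9 = 0.112 → ξ₁ = 37.85 kmol.
Conversion of F: 1ξ₁ + 1ξ₂ = 0.694 × 337.9 = 234.5 → ξ₂ = 196.7 kmol.
Outlet amounts (n = n₀ + Σ ν·ξ):
  F: 337.9 − 1(37.85) − 1(196.7) = 103.4
  C: 1256 − 2(37.85) − 3(196.7) = 590.4
  B: 0 + 1(37.85) = 37.85
  E: 0 + 2(196.7) = 393.3
  D: 0 + 1(196.7) = 196.7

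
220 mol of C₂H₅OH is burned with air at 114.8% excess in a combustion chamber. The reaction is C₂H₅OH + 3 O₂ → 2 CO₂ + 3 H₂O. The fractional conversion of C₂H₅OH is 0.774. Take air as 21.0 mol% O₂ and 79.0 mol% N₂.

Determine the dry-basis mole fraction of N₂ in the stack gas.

Stoichiometric O₂ = 3 × 220 = 660 mol; O₂ fed = 660 × 2.148 = 1418 mol.
N₂ fed = 1418 × 79/21 = 5333 mol.
Fuel reacted = 0.774 × 220 → ξ = 170.3 mol.
Outlet (n = n₀ + ν ξ):
  C₂H₅OH: 220 − 1(170.3) = 49.72
  O₂: 1418 − 3(170.3) = 906.8
  N₂: 5333 (inert)
  CO₂: 0 + 2(170.3) = 340.6
  H₂O: 0 + 3(170.3) = 510.8
Dry total = 6630 mol; y_N₂ (dry) = 5333 / 6630 = 0.8044.

0.804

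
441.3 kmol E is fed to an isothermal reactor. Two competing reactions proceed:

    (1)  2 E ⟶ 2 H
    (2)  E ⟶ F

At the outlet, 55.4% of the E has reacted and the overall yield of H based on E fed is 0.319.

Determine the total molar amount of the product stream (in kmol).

441 kmol

Yield of H: 2ξ₁ / 441.3 = 0.319 → ξ₁ = 70.39 kmol.
Conversion of E: 2ξ₁ + 1ξ₂ = 0.554 × 441.3 = 244.5 → ξ₂ = 103.7 kmol.
Outlet amounts (n = n₀ + Σ ν·ξ):
  E: 441.3 − 2(70.39) − 1(103.7) = 196.8
  H: 0 + 2(70.39) = 140.8
  F: 0 + 1(103.7) = 103.7
Total out = 196.8 + 140.8 + 103.7 = 441.3 kmol.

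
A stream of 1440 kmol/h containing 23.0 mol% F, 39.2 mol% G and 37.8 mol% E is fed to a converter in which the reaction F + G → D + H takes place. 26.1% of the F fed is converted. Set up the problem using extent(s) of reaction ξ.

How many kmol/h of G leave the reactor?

F reacted = 0.261 × 331.2 = 86.44 kmol/h; ν_F = −1, so ξ = 86.44/1 = 86.44 kmol/h.
Outlet amounts (n = n₀ + ν ξ):
  F: 331.2 − 1(86.44) = 244.8
  G: 564.5 − 1(86.44) = 478
  D: 0 + 1(86.44) = 86.44
  H: 0 + 1(86.44) = 86.44
  E: 544.3 (inert)

478 kmol/h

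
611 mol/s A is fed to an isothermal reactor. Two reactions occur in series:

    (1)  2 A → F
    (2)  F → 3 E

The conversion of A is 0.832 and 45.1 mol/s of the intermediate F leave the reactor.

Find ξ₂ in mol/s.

Conversion of A: A consumed = 2ξ₁ = 0.832 × 611 → ξ₁ = 254.2 mol/s.
F balance: n_F = 0 + 1ξ₁ − 1ξ₂ = 45.1 → ξ₂ = (1·254.2 − 45.1)/1 = 209.1 mol/s.
Outlet amounts (n = n₀ + Σ ν·ξ):
  A: 611 − 2(254.2) = 102.6
  F: 0 + 1(254.2) − 1(209.1) = 45.1
  E: 0 + 3(209.1) = 627.2

ξ₂ = 209 mol/s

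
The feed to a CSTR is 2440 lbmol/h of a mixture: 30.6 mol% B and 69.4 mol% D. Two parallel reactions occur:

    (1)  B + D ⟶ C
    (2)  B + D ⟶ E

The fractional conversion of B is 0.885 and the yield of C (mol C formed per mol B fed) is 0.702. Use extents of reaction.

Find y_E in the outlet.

Yield of C: 1ξ₁ / 746.6 = 0.702 → ξ₁ = 524.1 lbmol/h.
Conversion of B: 1ξ₁ + 1ξ₂ = 0.885 × 746.6 = 660.8 → ξ₂ = 136.6 lbmol/h.
Outlet amounts (n = n₀ + Σ ν·ξ):
  B: 746.6 − 1(524.1) − 1(136.6) = 85.86
  D: 1693 − 1(524.1) − 1(136.6) = 1033
  C: 0 + 1(524.1) = 524.1
  E: 0 + 1(136.6) = 136.6
Total out = 1779 lbmol/h; y_E = 136.6 / 1779 = 0.07679.

0.0768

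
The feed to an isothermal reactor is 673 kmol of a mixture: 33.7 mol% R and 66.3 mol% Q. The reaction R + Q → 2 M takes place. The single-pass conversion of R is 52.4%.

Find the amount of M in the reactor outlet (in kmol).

238 kmol

R reacted = 0.524 × 226.8 = 118.8 kmol; ν_R = −1, so ξ = 118.8/1 = 118.8 kmol.
Outlet amounts (n = n₀ + ν ξ):
  R: 226.8 − 1(118.8) = 108
  Q: 446.2 − 1(118.8) = 327.4
  M: 0 + 2(118.8) = 237.7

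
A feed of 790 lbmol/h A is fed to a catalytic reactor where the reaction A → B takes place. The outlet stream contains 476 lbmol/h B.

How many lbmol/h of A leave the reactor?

314 lbmol/h

For B: n = n₀ + 1ξ → 476 = 0 + 1ξ, giving ξ = 476 lbmol/h.
Outlet amounts (n = n₀ + ν ξ):
  A: 790 − 1(476) = 314
  B: 0 + 1(476) = 476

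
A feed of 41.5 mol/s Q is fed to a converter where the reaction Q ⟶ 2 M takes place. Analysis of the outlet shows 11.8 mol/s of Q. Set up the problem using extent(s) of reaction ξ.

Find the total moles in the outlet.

For Q: n = n₀ − 1ξ → 11.8 = 41.5 − 1ξ, giving ξ = 29.7 mol/s.
Outlet amounts (n = n₀ + ν ξ):
  Q: 41.5 − 1(29.7) = 11.8
  M: 0 + 2(29.7) = 59.4
Total out = 11.8 + 59.4 = 71.2 mol/s.

71.2 mol/s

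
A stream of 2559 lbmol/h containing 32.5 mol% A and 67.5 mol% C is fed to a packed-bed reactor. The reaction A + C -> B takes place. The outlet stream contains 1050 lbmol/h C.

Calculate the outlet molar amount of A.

154 lbmol/h

For C: n = n₀ − 1ξ → 1050 = 1727 − 1ξ, giving ξ = 677.3 lbmol/h.
Outlet amounts (n = n₀ + ν ξ):
  A: 831.7 − 1(677.3) = 154.3
  C: 1727 − 1(677.3) = 1050
  B: 0 + 1(677.3) = 677.3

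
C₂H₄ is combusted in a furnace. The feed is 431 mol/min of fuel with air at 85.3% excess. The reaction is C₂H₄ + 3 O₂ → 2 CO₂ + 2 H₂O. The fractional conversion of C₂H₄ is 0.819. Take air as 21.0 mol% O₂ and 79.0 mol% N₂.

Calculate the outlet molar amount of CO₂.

Stoichiometric O₂ = 3 × 431 = 1293 mol/min; O₂ fed = 1293 × 1.853 = 2396 mol/min.
N₂ fed = 2396 × 79/21 = 9013 mol/min.
Fuel reacted = 0.819 × 431 → ξ = 353 mol/min.
Outlet (n = n₀ + ν ξ):
  C₂H₄: 431 − 1(353) = 78.01
  O₂: 2396 − 3(353) = 1337
  N₂: 9013 (inert)
  CO₂: 0 + 2(353) = 706
  H₂O: 0 + 2(353) = 706

706 mol/min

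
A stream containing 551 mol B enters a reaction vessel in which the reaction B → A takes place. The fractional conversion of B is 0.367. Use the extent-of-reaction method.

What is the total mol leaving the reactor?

551 mol

B reacted = 0.367 × 551 = 202.2 mol; ν_B = −1, so ξ = 202.2/1 = 202.2 mol.
Outlet amounts (n = n₀ + ν ξ):
  B: 551 − 1(202.2) = 348.8
  A: 0 + 1(202.2) = 202.2
Total out = 348.8 + 202.2 = 551 mol.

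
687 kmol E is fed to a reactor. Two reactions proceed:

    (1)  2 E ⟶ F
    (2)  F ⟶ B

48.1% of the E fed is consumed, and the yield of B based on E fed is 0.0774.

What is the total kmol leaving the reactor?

Conversion of E: E consumed = 2ξ₁ = 0.481 × 687 → ξ₁ = 165.2 kmol.
Yield of B: 1ξ₂ / 687 = 0.0774 → ξ₂ = 53.17 kmol.
Outlet amounts (n = n₀ + Σ ν·ξ):
  E: 687 − 2(165.2) = 356.6
  F: 0 + 1(165.2) − 1(53.17) = 112
  B: 0 + 1(53.17) = 53.17
Total out = 356.6 + 112 + 53.17 = 521.8 kmol.

522 kmol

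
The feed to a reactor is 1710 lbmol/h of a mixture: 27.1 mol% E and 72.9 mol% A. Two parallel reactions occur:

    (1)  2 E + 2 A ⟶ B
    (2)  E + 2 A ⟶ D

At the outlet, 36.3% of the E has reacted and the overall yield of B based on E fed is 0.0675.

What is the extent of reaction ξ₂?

ξ₂ = 106 lbmol/h

Yield of B: 1ξ₁ / 463.4 = 0.0675 → ξ₁ = 31.28 lbmol/h.
Conversion of E: 2ξ₁ + 1ξ₂ = 0.363 × 463.4 = 168.2 → ξ₂ = 105.7 lbmol/h.
Outlet amounts (n = n₀ + Σ ν·ξ):
  E: 463.4 − 2(31.28) − 1(105.7) = 295.2
  A: 1247 − 2(31.28) − 2(105.7) = 972.7
  B: 0 + 1(31.28) = 31.28
  D: 0 + 1(105.7) = 105.7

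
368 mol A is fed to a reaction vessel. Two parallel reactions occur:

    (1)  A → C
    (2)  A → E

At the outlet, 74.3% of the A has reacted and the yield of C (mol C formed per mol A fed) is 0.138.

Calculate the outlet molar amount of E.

Yield of C: 1ξ₁ / 368 = 0.138 → ξ₁ = 50.78 mol.
Conversion of A: 1ξ₁ + 1ξ₂ = 0.743 × 368 = 273.4 → ξ₂ = 222.6 mol.
Outlet amounts (n = n₀ + Σ ν·ξ):
  A: 368 − 1(50.78) − 1(222.6) = 94.58
  C: 0 + 1(50.78) = 50.78
  E: 0 + 1(222.6) = 222.6

223 mol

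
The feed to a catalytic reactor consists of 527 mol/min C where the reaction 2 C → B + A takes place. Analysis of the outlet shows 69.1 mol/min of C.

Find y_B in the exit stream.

For C: n = n₀ − 2ξ → 69.1 = 527 − 2ξ, giving ξ = 228.9 mol/min.
Outlet amounts (n = n₀ + ν ξ):
  C: 527 − 2(228.9) = 69.1
  B: 0 + 1(228.9) = 228.9
  A: 0 + 1(228.9) = 228.9
Total out = 527 mol/min; y_B = 228.9 / 527 = 0.4344.

0.434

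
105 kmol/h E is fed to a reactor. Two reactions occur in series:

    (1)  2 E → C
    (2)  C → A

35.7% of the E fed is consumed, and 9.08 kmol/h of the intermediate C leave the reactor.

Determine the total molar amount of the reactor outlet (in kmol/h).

Conversion of E: E consumed = 2ξ₁ = 0.357 × 105 → ξ₁ = 18.74 kmol/h.
C balance: n_C = 0 + 1ξ₁ − 1ξ₂ = 9.08 → ξ₂ = (1·18.74 − 9.08)/1 = 9.662 kmol/h.
Outlet amounts (n = n₀ + Σ ν·ξ):
  E: 105 − 2(18.74) = 67.52
  C: 0 + 1(18.74) − 1(9.662) = 9.08
  A: 0 + 1(9.662) = 9.662
Total out = 67.52 + 9.08 + 9.662 = 86.26 kmol/h.

86.3 kmol/h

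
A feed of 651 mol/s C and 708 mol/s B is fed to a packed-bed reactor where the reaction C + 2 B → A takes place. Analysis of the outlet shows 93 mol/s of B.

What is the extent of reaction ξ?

ξ = 308 mol/s

For B: n = n₀ − 2ξ → 93 = 708 − 2ξ, giving ξ = 307.5 mol/s.
Outlet amounts (n = n₀ + ν ξ):
  C: 651 − 1(307.5) = 343.5
  B: 708 − 2(307.5) = 93
  A: 0 + 1(307.5) = 307.5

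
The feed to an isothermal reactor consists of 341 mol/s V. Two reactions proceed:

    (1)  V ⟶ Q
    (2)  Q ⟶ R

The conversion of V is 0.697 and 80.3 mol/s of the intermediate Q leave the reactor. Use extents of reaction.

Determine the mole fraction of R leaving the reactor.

0.462

Conversion of V: V consumed = 1ξ₁ = 0.697 × 341 → ξ₁ = 237.7 mol/s.
Q balance: n_Q = 0 + 1ξ₁ − 1ξ₂ = 80.3 → ξ₂ = (1·237.7 − 80.3)/1 = 157.4 mol/s.
Outlet amounts (n = n₀ + Σ ν·ξ):
  V: 341 − 1(237.7) = 103.3
  Q: 0 + 1(237.7) − 1(157.4) = 80.3
  R: 0 + 1(157.4) = 157.4
Total out = 341 mol/s; y_R = 157.4 / 341 = 0.4615.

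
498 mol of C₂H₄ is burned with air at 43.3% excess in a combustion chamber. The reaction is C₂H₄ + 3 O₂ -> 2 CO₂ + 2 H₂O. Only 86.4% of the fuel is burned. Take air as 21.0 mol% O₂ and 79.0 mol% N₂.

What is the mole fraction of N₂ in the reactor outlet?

Stoichiometric O₂ = 3 × 498 = 1494 mol; O₂ fed = 1494 × 1.433 = 2141 mol.
N₂ fed = 2141 × 79/21 = 8054 mol.
Fuel reacted = 0.864 × 498 → ξ = 430.3 mol.
Outlet (n = n₀ + ν ξ):
  C₂H₄: 498 − 1(430.3) = 67.73
  O₂: 2141 − 3(430.3) = 850.1
  N₂: 8054 (inert)
  CO₂: 0 + 2(430.3) = 860.5
  H₂O: 0 + 2(430.3) = 860.5
Total out = 10690 mol; y_N₂ = 8054 / 10690 = 0.7532.

0.753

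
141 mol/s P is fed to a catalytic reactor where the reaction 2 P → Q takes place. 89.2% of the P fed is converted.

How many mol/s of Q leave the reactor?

P reacted = 0.892 × 141 = 125.8 mol/s; ν_P = −2, so ξ = 125.8/2 = 62.89 mol/s.
Outlet amounts (n = n₀ + ν ξ):
  P: 141 − 2(62.89) = 15.23
  Q: 0 + 1(62.89) = 62.89

62.9 mol/s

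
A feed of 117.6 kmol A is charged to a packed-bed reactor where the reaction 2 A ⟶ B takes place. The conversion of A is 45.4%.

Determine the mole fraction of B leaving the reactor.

0.294

A reacted = 0.454 × 117.6 = 53.39 kmol; ν_A = −2, so ξ = 53.39/2 = 26.7 kmol.
Outlet amounts (n = n₀ + ν ξ):
  A: 117.6 − 2(26.7) = 64.21
  B: 0 + 1(26.7) = 26.7
Total out = 90.9 kmol; y_B = 26.7 / 90.9 = 0.2937.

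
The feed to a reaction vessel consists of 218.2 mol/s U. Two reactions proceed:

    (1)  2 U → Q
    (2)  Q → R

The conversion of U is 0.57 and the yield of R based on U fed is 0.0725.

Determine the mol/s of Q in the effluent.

Conversion of U: U consumed = 2ξ₁ = 0.57 × 218.2 → ξ₁ = 62.19 mol/s.
Yield of R: 1ξ₂ / 218.2 = 0.0725 → ξ₂ = 15.82 mol/s.
Outlet amounts (n = n₀ + Σ ν·ξ):
  U: 218.2 − 2(62.19) = 93.83
  Q: 0 + 1(62.19) − 1(15.82) = 46.37
  R: 0 + 1(15.82) = 15.82

46.4 mol/s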